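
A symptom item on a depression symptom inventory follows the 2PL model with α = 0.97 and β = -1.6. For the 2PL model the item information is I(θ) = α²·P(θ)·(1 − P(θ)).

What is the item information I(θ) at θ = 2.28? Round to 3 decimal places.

P = 1/(1+e^{-3.7636}) = 0.9773
P(1−P) = 0.9773 × 0.0227 = 0.0222
I = α² × P(1−P) = 0.97² × 0.0222 = 0.02085

0.021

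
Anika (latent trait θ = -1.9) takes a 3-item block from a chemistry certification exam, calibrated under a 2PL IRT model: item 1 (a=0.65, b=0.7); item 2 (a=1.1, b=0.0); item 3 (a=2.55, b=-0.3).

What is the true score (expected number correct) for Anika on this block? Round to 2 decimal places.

P(θ) = 1 / (1 + exp(−a(θ − b)))
P_1 = 1/(1+e^{1.6900}) = 0.1558
P_2 = 1/(1+e^{2.0900}) = 0.1101
P_3 = 1/(1+e^{4.0800}) = 0.0166
E[score] = 0.1558 + 0.1101 + 0.0166 = 0.2825

0.28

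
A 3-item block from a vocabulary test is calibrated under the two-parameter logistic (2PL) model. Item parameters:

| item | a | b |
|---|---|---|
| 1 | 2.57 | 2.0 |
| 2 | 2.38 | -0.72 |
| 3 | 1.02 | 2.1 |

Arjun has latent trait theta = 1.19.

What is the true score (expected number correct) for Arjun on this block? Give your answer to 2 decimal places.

P(theta) = 1 / (1 + exp(−a(theta − b)))
P_1 = 1/(1+e^{2.0817}) = 0.1109
P_2 = 1/(1+e^{-4.5458}) = 0.9895
P_3 = 1/(1+e^{0.9282}) = 0.2833
E[score] = 0.1109 + 0.9895 + 0.2833 = 1.3837

1.38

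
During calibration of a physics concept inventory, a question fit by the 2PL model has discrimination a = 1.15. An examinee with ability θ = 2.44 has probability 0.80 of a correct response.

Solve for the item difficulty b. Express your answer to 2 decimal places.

1.23

P(θ) = 1 / (1 + exp(−a(θ − b)))
logit(0.80) = ln(0.80/0.20) = 1.3863
b = θ − logit/(a) = 2.44 − 1.3863/1.1500 = 1.2345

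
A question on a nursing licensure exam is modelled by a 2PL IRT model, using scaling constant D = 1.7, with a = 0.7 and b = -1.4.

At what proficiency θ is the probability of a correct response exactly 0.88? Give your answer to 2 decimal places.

P(θ) = 1 / (1 + exp(−D·a(θ − b)))
logit = ln(0.8800/0.1200) = 1.9924
θ = b + logit/(1.7·a) = -1.4 + 1.9924/1.1900 = 0.2743

0.27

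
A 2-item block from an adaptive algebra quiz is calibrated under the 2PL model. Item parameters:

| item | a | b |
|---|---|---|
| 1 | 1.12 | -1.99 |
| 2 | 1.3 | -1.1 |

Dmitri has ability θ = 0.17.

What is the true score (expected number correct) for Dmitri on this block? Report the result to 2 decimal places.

1.76

P(θ) = 1 / (1 + exp(−a(θ − b)))
P_1 = 1/(1+e^{-2.4192}) = 0.9183
P_2 = 1/(1+e^{-1.6510}) = 0.8390
E[score] = 0.9183 + 0.8390 = 1.7573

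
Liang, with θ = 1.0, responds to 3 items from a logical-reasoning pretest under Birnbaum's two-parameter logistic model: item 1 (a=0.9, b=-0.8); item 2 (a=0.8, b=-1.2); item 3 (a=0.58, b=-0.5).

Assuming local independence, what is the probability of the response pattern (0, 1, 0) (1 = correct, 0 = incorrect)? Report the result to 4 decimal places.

0.0416

P(θ) = 1 / (1 + exp(−a(θ − b)))
P_1 = 1/(1+e^{-1.6200}) = 0.8348
P_2 = 1/(1+e^{-1.7600}) = 0.8532
P_3 = 1/(1+e^{-0.8700}) = 0.7047
L = (1−P_1) × P_2 × (1−P_3) = 0.1652 × 0.8532 × 0.2953 = 0.04162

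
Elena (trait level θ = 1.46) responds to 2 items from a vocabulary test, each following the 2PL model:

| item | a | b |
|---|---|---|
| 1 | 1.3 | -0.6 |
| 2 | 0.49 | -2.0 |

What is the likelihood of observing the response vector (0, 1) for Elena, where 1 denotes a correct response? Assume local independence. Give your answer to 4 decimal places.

0.0543

P(θ) = 1 / (1 + exp(−a(θ − b)))
P_1 = 1/(1+e^{-2.6780}) = 0.9357
P_2 = 1/(1+e^{-1.6954}) = 0.8449
L = (1−P_1) × P_2 = 0.0643 × 0.8449 = 0.05432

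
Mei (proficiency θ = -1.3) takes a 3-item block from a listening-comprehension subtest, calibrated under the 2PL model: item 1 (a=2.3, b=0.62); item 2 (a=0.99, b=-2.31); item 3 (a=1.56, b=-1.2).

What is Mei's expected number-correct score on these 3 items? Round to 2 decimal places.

P(θ) = 1 / (1 + exp(−a(θ − b)))
P_1 = 1/(1+e^{4.4160}) = 0.0119
P_2 = 1/(1+e^{-0.9999}) = 0.7310
P_3 = 1/(1+e^{0.1560}) = 0.4611
E[score] = 0.0119 + 0.7310 + 0.4611 = 1.2041

1.20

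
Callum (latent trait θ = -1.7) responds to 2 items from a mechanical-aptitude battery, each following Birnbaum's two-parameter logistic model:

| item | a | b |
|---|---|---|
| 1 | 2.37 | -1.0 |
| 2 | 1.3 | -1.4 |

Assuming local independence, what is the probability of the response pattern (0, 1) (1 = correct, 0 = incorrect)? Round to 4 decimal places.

P(θ) = 1 / (1 + exp(−a(θ − b)))
P_1 = 1/(1+e^{1.6590}) = 0.1599
P_2 = 1/(1+e^{0.3900}) = 0.4037
L = (1−P_1) × P_2 = 0.8401 × 0.4037 = 0.33916

0.3392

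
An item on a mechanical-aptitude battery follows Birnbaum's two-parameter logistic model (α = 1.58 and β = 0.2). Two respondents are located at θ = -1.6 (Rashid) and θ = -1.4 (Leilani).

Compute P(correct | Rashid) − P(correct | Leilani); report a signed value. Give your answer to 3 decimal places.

P(θ) = 1 / (1 + exp(−α(θ − β)))
P(Rashid) = 0.0550  [exponent -2.8440]
P(Leilani) = 0.0739  [exponent -2.5280]
Difference = 0.0550 − 0.0739 = -0.0189

-0.019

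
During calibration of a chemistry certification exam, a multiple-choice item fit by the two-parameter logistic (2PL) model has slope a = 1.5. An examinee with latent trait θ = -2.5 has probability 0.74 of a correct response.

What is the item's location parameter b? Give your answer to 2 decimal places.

P(θ) = 1 / (1 + exp(−a(θ − b)))
logit(0.74) = ln(0.74/0.26) = 1.0460
b = θ − logit/(a) = -2.5 − 1.0460/1.5000 = -3.1973

-3.20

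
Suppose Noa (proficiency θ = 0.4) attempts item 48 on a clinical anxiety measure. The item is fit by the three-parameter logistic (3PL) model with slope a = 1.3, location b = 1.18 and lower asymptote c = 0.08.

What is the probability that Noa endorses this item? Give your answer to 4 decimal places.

P(θ) = c + (1 − c) · 1 / (1 + exp(−a(θ − b)))
Exponent: 1.3 × (0.4 − 1.18) = -1.0140
1/(1 + e^{1.0140}) = 0.2662
P = 0.08 + 0.92 × 0.2662 = 0.3249

0.3249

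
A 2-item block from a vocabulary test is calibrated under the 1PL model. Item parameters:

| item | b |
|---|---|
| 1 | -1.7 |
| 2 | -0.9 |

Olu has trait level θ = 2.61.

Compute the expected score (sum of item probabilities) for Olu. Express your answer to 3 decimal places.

1.958

P(θ) = 1 / (1 + exp(−(θ − b)))
P_1 = 1/(1+e^{-4.3100}) = 0.9867
P_2 = 1/(1+e^{-3.5100}) = 0.9710
E[score] = 0.9867 + 0.9710 = 1.9577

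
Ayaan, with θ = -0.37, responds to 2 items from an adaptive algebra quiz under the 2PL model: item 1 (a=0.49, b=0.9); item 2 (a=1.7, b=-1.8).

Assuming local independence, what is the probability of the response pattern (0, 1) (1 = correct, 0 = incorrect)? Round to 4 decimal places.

0.5981

P(θ) = 1 / (1 + exp(−a(θ − b)))
P_1 = 1/(1+e^{0.6223}) = 0.3493
P_2 = 1/(1+e^{-2.4310}) = 0.9192
L = (1−P_1) × P_2 = 0.6507 × 0.9192 = 0.59814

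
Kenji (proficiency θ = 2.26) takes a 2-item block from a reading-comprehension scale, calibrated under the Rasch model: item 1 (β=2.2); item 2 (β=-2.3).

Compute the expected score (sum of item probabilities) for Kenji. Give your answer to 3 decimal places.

1.505

P(θ) = 1 / (1 + exp(−(θ − β)))
P_1 = 1/(1+e^{-0.0600}) = 0.5150
P_2 = 1/(1+e^{-4.5600}) = 0.9896
E[score] = 0.5150 + 0.9896 = 1.5046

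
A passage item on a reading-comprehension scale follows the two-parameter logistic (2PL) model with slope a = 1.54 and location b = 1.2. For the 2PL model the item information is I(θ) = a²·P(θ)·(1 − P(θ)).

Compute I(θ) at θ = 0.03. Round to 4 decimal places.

P = 1/(1+e^{1.8018}) = 0.1416
P(1−P) = 0.1416 × 0.8584 = 0.1216
I = a² × P(1−P) = 1.54² × 0.1216 = 0.28832

0.2883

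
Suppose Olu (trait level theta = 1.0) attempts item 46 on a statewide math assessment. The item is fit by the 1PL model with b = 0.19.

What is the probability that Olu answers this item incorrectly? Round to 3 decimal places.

0.308

P(theta) = 1 / (1 + exp(−(theta − b)))
Exponent: (1.0 − 0.19) = 0.8100
1/(1 + e^{-0.8100}) = 0.6921
P = 0.6921
P(incorrect) = 1 − 0.6921 = 0.3079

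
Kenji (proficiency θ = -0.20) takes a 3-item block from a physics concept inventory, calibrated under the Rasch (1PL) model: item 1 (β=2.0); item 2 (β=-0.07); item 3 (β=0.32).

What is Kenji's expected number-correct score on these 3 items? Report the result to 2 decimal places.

0.94

P(θ) = 1 / (1 + exp(−(θ − β)))
P_1 = 1/(1+e^{2.2000}) = 0.0998
P_2 = 1/(1+e^{0.1300}) = 0.4675
P_3 = 1/(1+e^{0.5200}) = 0.3729
E[score] = 0.0998 + 0.4675 + 0.3729 = 0.9401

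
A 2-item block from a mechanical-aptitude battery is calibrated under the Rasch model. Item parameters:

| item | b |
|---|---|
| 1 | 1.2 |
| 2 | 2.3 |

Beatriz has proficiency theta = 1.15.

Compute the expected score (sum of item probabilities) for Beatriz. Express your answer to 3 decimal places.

0.728

P(theta) = 1 / (1 + exp(−(theta − b)))
P_1 = 1/(1+e^{0.0500}) = 0.4875
P_2 = 1/(1+e^{1.1500}) = 0.2405
E[score] = 0.4875 + 0.2405 = 0.7280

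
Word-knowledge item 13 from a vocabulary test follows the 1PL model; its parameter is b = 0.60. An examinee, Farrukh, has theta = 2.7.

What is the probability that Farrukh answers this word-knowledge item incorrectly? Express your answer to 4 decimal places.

P(theta) = 1 / (1 + exp(−(theta − b)))
Exponent: (2.7 − 0.60) = 2.1000
1/(1 + e^{-2.1000}) = 0.8909
P = 0.8909
P(incorrect) = 1 − 0.8909 = 0.1091

0.1091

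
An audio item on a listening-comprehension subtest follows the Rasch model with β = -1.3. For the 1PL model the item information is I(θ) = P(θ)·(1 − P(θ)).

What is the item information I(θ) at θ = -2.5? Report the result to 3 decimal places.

P = 1/(1+e^{1.2000}) = 0.2315
P(1−P) = 0.2315 × 0.7685 = 0.1779
I = P(1−P) = 0.17789

0.178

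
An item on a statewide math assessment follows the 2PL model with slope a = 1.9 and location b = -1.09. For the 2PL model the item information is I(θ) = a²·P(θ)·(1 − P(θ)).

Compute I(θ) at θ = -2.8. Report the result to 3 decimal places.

0.130

P = 1/(1+e^{3.2490}) = 0.0374
P(1−P) = 0.0374 × 0.9626 = 0.0360
I = a² × P(1−P) = 1.9² × 0.0360 = 0.12984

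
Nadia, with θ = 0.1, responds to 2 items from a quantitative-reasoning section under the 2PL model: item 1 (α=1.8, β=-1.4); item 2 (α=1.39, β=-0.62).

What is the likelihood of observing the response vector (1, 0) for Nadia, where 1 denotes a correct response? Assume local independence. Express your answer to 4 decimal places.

P(θ) = 1 / (1 + exp(−α(θ − β)))
P_1 = 1/(1+e^{-2.7000}) = 0.9370
P_2 = 1/(1+e^{-1.0008}) = 0.7312
L = P_1 × (1−P_2) = 0.9370 × 0.2688 = 0.25186

0.2519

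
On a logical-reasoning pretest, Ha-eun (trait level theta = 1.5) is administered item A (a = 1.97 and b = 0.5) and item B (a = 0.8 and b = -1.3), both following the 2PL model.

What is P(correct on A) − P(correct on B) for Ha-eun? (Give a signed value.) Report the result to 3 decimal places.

P(theta) = 1 / (1 + exp(−a(theta − b)))
P_A = 0.8776
P_B = 0.9038
P_A − P_B = -0.0262

-0.026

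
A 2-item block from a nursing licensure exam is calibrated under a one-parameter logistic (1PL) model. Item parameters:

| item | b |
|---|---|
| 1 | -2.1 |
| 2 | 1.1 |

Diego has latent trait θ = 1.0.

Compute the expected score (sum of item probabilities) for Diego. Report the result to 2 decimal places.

1.43

P(θ) = 1 / (1 + exp(−(θ − b)))
P_1 = 1/(1+e^{-3.1000}) = 0.9569
P_2 = 1/(1+e^{0.1000}) = 0.4750
E[score] = 0.9569 + 0.4750 = 1.4319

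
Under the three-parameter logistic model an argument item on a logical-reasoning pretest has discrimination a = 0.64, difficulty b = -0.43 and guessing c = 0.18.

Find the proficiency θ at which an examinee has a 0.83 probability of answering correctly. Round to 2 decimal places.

P(θ) = c + (1 − c) · 1 / (1 + exp(−a(θ − b)))
Remove guessing floor: (0.83 − 0.18)/(1 − 0.18) = 0.7927
logit = ln(0.7927/0.2073) = 1.3412
θ = b + logit/(a) = -0.43 + 1.3412/0.6400 = 1.6656

1.67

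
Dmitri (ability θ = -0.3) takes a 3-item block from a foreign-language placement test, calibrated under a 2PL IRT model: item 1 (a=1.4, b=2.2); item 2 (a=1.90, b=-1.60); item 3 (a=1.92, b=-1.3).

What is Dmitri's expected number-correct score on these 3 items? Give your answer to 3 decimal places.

P(θ) = 1 / (1 + exp(−a(θ − b)))
P_1 = 1/(1+e^{3.5000}) = 0.0293
P_2 = 1/(1+e^{-2.4700}) = 0.9220
P_3 = 1/(1+e^{-1.9200}) = 0.8721
E[score] = 0.0293 + 0.9220 + 0.8721 = 1.8235

1.823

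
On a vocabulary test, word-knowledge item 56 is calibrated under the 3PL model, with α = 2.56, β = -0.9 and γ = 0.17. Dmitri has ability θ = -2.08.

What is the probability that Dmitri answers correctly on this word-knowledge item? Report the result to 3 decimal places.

0.209

P(θ) = γ + (1 − γ) · 1 / (1 + exp(−α(θ − β)))
Exponent: 2.56 × (-2.08 − (-0.9)) = -3.0208
1/(1 + e^{3.0208}) = 0.0465
P = 0.17 + 0.83 × 0.0465 = 0.2086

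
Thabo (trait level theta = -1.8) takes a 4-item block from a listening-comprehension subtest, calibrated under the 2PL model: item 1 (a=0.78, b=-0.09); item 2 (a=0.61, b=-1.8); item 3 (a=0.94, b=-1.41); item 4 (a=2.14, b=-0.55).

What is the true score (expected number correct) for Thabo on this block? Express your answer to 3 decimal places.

1.182

P(theta) = 1 / (1 + exp(−a(theta − b)))
P_1 = 1/(1+e^{1.3338}) = 0.2085
P_2 = 1/(1+e^{0.0000}) = 0.5000
P_3 = 1/(1+e^{0.3666}) = 0.4094
P_4 = 1/(1+e^{2.6750}) = 0.0645
E[score] = 0.2085 + 0.5000 + 0.4094 + 0.0645 = 1.1824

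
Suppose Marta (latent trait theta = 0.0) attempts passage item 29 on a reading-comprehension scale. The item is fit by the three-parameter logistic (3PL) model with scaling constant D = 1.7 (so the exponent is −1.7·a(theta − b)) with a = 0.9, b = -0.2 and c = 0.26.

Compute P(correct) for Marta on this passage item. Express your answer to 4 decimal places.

0.6862

P(theta) = c + (1 − c) · 1 / (1 + exp(−D·a(theta − b)))
Exponent: 1.7 × 0.9 × (0.0 − (-0.2)) = 0.3060
1/(1 + e^{-0.3060}) = 0.5759
P = 0.26 + 0.74 × 0.5759 = 0.6862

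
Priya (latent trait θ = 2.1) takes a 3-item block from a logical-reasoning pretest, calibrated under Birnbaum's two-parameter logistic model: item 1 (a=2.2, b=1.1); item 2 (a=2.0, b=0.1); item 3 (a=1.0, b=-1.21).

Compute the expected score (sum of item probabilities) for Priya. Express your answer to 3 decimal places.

P(θ) = 1 / (1 + exp(−a(θ − b)))
P_1 = 1/(1+e^{-2.2000}) = 0.9002
P_2 = 1/(1+e^{-4.0000}) = 0.9820
P_3 = 1/(1+e^{-3.3100}) = 0.9648
E[score] = 0.9002 + 0.9820 + 0.9648 = 2.8470

2.847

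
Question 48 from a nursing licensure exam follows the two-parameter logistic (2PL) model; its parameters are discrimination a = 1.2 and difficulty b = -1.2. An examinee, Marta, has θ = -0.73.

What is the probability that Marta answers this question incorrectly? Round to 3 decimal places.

P(θ) = 1 / (1 + exp(−a(θ − b)))
Exponent: 1.2 × (-0.73 − (-1.2)) = 0.5640
1/(1 + e^{-0.5640}) = 0.6374
P(incorrect) = 1 − 0.6374 = 0.3626

0.363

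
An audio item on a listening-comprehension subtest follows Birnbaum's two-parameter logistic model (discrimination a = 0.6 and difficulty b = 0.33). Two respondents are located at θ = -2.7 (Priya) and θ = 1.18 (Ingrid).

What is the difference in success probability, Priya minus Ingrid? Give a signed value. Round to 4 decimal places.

-0.4851

P(θ) = 1 / (1 + exp(−a(θ − b)))
P(Priya) = 0.1397  [exponent -1.8180]
P(Ingrid) = 0.6248  [exponent 0.5100]
Difference = 0.1397 − 0.6248 = -0.4851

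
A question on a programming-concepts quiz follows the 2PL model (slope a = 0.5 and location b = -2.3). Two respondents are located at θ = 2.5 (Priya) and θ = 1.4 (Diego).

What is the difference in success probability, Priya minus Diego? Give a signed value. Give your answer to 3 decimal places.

P(θ) = 1 / (1 + exp(−a(θ − b)))
P(Priya) = 0.9168  [exponent 2.4000]
P(Diego) = 0.8641  [exponent 1.8500]
Difference = 0.9168 − 0.8641 = 0.0527

0.053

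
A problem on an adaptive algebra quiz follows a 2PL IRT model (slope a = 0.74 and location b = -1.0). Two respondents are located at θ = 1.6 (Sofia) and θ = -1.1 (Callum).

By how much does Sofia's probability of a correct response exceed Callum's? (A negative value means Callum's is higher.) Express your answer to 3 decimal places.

0.391

P(θ) = 1 / (1 + exp(−a(θ − b)))
P(Sofia) = 0.8726  [exponent 1.9240]
P(Callum) = 0.4815  [exponent -0.0740]
Difference = 0.8726 − 0.4815 = 0.3911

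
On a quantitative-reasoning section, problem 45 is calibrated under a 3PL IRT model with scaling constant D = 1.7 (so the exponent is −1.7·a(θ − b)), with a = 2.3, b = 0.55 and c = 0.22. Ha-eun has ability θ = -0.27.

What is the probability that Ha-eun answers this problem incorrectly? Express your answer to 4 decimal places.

0.7496

P(θ) = c + (1 − c) · 1 / (1 + exp(−D·a(θ − b)))
Exponent: 1.7 × 2.3 × (-0.27 − 0.55) = -3.2062
1/(1 + e^{3.2062}) = 0.0389
P = 0.22 + 0.78 × 0.0389 = 0.2504
P(incorrect) = 1 − 0.2504 = 0.7496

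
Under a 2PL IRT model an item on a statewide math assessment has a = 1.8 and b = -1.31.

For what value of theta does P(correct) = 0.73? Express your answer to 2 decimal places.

P(theta) = 1 / (1 + exp(−a(theta − b)))
logit = ln(0.7300/0.2700) = 0.9946
theta = b + logit/(a) = -1.31 + 0.9946/1.8000 = -0.7574

-0.76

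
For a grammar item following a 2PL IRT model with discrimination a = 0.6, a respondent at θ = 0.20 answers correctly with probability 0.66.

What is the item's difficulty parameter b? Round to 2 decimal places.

P(θ) = 1 / (1 + exp(−a(θ − b)))
logit(0.66) = ln(0.66/0.34) = 0.6633
b = θ − logit/(a) = 0.20 − 0.6633/0.6000 = -0.9055

-0.91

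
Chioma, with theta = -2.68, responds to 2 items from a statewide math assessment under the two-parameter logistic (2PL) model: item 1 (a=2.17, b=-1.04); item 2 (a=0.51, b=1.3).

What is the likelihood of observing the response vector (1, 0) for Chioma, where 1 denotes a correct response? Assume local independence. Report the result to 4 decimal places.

P(theta) = 1 / (1 + exp(−a(theta − b)))
P_1 = 1/(1+e^{3.5588}) = 0.0277
P_2 = 1/(1+e^{2.0298}) = 0.1161
L = P_1 × (1−P_2) = 0.0277 × 0.8839 = 0.02447

0.0245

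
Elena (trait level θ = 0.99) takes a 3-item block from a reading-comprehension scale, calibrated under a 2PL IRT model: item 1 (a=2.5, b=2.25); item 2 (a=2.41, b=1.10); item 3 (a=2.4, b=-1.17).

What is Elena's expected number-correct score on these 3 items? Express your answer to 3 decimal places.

1.470

P(θ) = 1 / (1 + exp(−a(θ − b)))
P_1 = 1/(1+e^{3.1500}) = 0.0411
P_2 = 1/(1+e^{0.2651}) = 0.4341
P_3 = 1/(1+e^{-5.1840}) = 0.9944
E[score] = 0.0411 + 0.4341 + 0.9944 = 1.4696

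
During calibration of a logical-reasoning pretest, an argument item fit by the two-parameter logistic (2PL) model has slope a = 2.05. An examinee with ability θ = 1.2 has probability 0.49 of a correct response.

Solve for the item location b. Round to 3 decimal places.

1.220

P(θ) = 1 / (1 + exp(−a(θ − b)))
logit(0.49) = ln(0.49/0.51) = -0.0400
b = θ − logit/(a) = 1.2 − (-0.0400)/2.0500 = 1.2195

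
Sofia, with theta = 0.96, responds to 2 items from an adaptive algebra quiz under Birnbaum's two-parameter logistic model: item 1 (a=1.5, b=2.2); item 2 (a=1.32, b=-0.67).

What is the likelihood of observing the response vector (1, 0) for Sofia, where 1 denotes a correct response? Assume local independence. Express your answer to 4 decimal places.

P(theta) = 1 / (1 + exp(−a(theta − b)))
P_1 = 1/(1+e^{1.8600}) = 0.1347
P_2 = 1/(1+e^{-2.1516}) = 0.8958
L = P_1 × (1−P_2) = 0.1347 × 0.1042 = 0.01403

0.0140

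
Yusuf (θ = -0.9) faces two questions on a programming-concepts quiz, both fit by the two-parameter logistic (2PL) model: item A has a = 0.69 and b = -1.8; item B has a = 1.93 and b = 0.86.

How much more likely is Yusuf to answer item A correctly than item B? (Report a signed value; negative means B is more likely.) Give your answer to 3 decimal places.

0.618

P(θ) = 1 / (1 + exp(−a(θ − b)))
P_A = 0.6504
P_B = 0.0324
P_A − P_B = 0.6181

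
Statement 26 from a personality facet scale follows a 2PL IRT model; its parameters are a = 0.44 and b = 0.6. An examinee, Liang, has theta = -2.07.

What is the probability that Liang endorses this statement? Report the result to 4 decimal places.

P(theta) = 1 / (1 + exp(−a(theta − b)))
Exponent: 0.44 × (-2.07 − 0.6) = -1.1748
1/(1 + e^{1.1748}) = 0.2360

0.2360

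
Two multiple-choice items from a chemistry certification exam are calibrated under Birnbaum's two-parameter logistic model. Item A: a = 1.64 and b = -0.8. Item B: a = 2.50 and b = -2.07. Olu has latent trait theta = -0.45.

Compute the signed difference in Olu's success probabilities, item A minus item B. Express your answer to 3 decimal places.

P(theta) = 1 / (1 + exp(−a(theta − b)))
P_A = 0.6397
P_B = 0.9829
P_A − P_B = -0.3432

-0.343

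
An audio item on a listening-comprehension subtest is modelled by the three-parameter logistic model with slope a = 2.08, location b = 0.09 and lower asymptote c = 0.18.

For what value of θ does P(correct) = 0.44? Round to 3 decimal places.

P(θ) = c + (1 − c) · 1 / (1 + exp(−a(θ − b)))
Remove guessing floor: (0.44 − 0.18)/(1 − 0.18) = 0.3171
logit = ln(0.3171/0.6829) = -0.7673
θ = b + logit/(a) = 0.09 + (-0.7673)/2.0800 = -0.2789

-0.279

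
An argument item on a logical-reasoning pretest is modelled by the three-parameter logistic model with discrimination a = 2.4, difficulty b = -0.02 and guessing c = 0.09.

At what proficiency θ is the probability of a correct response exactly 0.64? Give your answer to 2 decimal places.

P(θ) = c + (1 − c) · 1 / (1 + exp(−a(θ − b)))
Remove guessing floor: (0.64 − 0.09)/(1 − 0.09) = 0.6044
logit = ln(0.6044/0.3956) = 0.4238
θ = b + logit/(a) = -0.02 + 0.4238/2.4000 = 0.1566

0.16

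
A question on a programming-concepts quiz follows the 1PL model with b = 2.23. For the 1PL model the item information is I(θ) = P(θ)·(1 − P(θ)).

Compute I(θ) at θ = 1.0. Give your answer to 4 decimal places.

0.1750

P = 1/(1+e^{1.2300}) = 0.2262
P(1−P) = 0.2262 × 0.7738 = 0.1750
I = P(1−P) = 0.17502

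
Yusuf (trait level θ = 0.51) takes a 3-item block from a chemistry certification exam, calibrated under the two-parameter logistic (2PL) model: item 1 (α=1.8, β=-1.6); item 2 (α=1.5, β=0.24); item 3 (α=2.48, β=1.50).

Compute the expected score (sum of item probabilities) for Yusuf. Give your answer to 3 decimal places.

1.657

P(θ) = 1 / (1 + exp(−α(θ − β)))
P_1 = 1/(1+e^{-3.7980}) = 0.9781
P_2 = 1/(1+e^{-0.4050}) = 0.5999
P_3 = 1/(1+e^{2.4552}) = 0.0791
E[score] = 0.9781 + 0.5999 + 0.0791 = 1.6570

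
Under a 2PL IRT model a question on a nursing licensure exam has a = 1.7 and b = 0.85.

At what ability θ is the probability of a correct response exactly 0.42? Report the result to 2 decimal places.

0.66

P(θ) = 1 / (1 + exp(−a(θ − b)))
logit = ln(0.4200/0.5800) = -0.3228
θ = b + logit/(a) = 0.85 + (-0.3228)/1.7000 = 0.6601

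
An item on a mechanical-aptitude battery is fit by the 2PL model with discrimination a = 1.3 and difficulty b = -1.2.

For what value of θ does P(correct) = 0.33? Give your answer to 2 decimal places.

P(θ) = 1 / (1 + exp(−a(θ − b)))
logit = ln(0.3300/0.6700) = -0.7082
θ = b + logit/(a) = -1.2 + (-0.7082)/1.3000 = -1.7448

-1.74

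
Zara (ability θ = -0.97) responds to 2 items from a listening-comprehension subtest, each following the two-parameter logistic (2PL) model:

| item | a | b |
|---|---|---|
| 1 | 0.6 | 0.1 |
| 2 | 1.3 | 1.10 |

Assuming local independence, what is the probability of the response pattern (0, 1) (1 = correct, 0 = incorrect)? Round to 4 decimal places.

0.0416

P(θ) = 1 / (1 + exp(−a(θ − b)))
P_1 = 1/(1+e^{0.6420}) = 0.3448
P_2 = 1/(1+e^{2.6910}) = 0.0635
L = (1−P_1) × P_2 = 0.6552 × 0.0635 = 0.04161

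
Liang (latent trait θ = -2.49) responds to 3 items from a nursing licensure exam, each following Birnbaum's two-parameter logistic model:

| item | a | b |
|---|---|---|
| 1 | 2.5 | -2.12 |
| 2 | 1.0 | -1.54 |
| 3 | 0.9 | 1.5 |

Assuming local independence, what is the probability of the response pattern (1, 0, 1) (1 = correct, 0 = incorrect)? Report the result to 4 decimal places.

P(θ) = 1 / (1 + exp(−a(θ − b)))
P_1 = 1/(1+e^{0.9250}) = 0.2839
P_2 = 1/(1+e^{0.9500}) = 0.2789
P_3 = 1/(1+e^{3.5910}) = 0.0268
L = P_1 × (1−P_2) × P_3 = 0.2839 × 0.7211 × 0.0268 = 0.00549

0.0055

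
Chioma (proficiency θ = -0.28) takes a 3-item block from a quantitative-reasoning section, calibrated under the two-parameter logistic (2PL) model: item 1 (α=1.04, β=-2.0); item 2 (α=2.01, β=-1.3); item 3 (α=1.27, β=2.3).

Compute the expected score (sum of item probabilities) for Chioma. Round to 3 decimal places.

P(θ) = 1 / (1 + exp(−α(θ − β)))
P_1 = 1/(1+e^{-1.7888}) = 0.8568
P_2 = 1/(1+e^{-2.0502}) = 0.8860
P_3 = 1/(1+e^{3.2766}) = 0.0364
E[score] = 0.8568 + 0.8860 + 0.0364 = 1.7791

1.779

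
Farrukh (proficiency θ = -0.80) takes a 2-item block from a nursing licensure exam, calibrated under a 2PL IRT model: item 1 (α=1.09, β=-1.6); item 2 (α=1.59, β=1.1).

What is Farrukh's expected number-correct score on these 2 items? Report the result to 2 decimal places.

P(θ) = 1 / (1 + exp(−α(θ − β)))
P_1 = 1/(1+e^{-0.8720}) = 0.7052
P_2 = 1/(1+e^{3.0210}) = 0.0465
E[score] = 0.7052 + 0.0465 = 0.7516

0.75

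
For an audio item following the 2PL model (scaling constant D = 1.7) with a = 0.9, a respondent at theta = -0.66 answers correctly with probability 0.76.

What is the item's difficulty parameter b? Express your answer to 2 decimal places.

P(theta) = 1 / (1 + exp(−D·a(theta − b)))
logit(0.76) = ln(0.76/0.24) = 1.1527
b = theta − logit/(1.7·a) = -0.66 − 1.1527/1.5300 = -1.4134

-1.41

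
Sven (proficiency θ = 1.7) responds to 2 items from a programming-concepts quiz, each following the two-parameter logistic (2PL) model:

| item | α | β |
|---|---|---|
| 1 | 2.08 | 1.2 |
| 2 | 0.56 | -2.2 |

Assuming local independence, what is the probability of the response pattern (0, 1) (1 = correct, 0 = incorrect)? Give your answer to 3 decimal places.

0.235

P(θ) = 1 / (1 + exp(−α(θ − β)))
P_1 = 1/(1+e^{-1.0400}) = 0.7389
P_2 = 1/(1+e^{-2.1840}) = 0.8988
L = (1−P_1) × P_2 = 0.2611 × 0.8988 = 0.23472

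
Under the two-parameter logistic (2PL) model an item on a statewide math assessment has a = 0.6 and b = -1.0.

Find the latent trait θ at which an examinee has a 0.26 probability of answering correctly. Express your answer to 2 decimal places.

P(θ) = 1 / (1 + exp(−a(θ − b)))
logit = ln(0.2600/0.7400) = -1.0460
θ = b + logit/(a) = -1.0 + (-1.0460)/0.6000 = -2.7433

-2.74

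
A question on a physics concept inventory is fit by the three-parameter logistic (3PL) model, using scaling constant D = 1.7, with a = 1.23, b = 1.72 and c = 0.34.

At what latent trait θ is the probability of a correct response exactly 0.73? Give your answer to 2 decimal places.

P(θ) = c + (1 − c) · 1 / (1 + exp(−D·a(θ − b)))
Remove guessing floor: (0.73 − 0.34)/(1 − 0.34) = 0.5909
logit = ln(0.5909/0.4091) = 0.3677
θ = b + logit/(1.7·a) = 1.72 + 0.3677/2.0910 = 1.8959

1.90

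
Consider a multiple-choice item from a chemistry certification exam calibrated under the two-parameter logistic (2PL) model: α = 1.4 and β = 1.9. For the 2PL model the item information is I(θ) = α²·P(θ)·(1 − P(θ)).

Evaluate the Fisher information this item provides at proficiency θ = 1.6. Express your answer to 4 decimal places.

P = 1/(1+e^{0.4200}) = 0.3965
P(1−P) = 0.3965 × 0.6035 = 0.2393
I = α² × P(1−P) = 1.4² × 0.2393 = 0.46901

0.4690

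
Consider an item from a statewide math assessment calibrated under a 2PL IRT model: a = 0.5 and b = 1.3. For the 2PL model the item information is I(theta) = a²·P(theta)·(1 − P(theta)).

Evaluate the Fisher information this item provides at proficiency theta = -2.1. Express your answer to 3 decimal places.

P = 1/(1+e^{1.7000}) = 0.1545
P(1−P) = 0.1545 × 0.8455 = 0.1306
I = a² × P(1−P) = 0.5² × 0.1306 = 0.03265

0.033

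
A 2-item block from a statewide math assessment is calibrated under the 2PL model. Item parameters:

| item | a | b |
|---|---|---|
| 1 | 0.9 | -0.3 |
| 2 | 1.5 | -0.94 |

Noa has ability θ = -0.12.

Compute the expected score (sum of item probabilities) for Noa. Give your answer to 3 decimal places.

P(θ) = 1 / (1 + exp(−a(θ − b)))
P_1 = 1/(1+e^{-0.1620}) = 0.5404
P_2 = 1/(1+e^{-1.2300}) = 0.7738
E[score] = 0.5404 + 0.7738 = 1.3142

1.314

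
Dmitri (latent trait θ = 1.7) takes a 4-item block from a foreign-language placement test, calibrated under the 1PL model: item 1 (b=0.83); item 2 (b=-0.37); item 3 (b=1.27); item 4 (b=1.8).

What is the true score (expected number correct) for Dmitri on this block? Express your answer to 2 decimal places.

P(θ) = 1 / (1 + exp(−(θ − b)))
P_1 = 1/(1+e^{-0.8700}) = 0.7047
P_2 = 1/(1+e^{-2.0700}) = 0.8880
P_3 = 1/(1+e^{-0.4300}) = 0.6059
P_4 = 1/(1+e^{0.1000}) = 0.4750
E[score] = 0.7047 + 0.8880 + 0.6059 + 0.4750 = 2.6736

2.67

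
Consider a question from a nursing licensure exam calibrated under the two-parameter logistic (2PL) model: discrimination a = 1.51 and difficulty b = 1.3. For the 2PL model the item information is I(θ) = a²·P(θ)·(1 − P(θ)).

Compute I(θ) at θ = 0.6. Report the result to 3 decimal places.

0.436

P = 1/(1+e^{1.0570}) = 0.2579
P(1−P) = 0.2579 × 0.7421 = 0.1914
I = a² × P(1−P) = 1.51² × 0.1914 = 0.43636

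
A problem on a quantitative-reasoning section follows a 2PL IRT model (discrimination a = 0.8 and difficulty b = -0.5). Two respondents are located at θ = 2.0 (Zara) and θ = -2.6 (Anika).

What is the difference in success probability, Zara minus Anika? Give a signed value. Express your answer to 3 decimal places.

P(θ) = 1 / (1 + exp(−a(θ − b)))
P(Zara) = 0.8808  [exponent 2.0000]
P(Anika) = 0.1571  [exponent -1.6800]
Difference = 0.8808 − 0.1571 = 0.7237

0.724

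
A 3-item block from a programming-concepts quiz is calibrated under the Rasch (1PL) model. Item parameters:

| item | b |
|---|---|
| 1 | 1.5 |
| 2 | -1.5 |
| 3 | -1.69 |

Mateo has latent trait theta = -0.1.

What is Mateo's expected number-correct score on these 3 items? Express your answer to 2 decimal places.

1.80

P(theta) = 1 / (1 + exp(−(theta − b)))
P_1 = 1/(1+e^{1.6000}) = 0.1680
P_2 = 1/(1+e^{-1.4000}) = 0.8022
P_3 = 1/(1+e^{-1.5900}) = 0.8306
E[score] = 0.1680 + 0.8022 + 0.8306 = 1.8008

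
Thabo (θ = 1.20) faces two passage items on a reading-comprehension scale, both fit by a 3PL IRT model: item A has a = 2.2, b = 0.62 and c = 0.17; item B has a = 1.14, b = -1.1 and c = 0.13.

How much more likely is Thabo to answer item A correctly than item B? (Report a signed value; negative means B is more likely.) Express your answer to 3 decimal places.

-0.122

P(θ) = c + (1 − c) · 1 / (1 + exp(−a(θ − b)))
P_A = 0.8189
P_B = 0.9411
P_A − P_B = -0.1222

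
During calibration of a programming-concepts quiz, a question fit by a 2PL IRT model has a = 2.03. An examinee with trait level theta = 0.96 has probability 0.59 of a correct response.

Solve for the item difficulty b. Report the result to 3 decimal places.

P(theta) = 1 / (1 + exp(−a(theta − b)))
logit(0.59) = ln(0.59/0.41) = 0.3640
b = theta − logit/(a) = 0.96 − 0.3640/2.0300 = 0.7807

0.781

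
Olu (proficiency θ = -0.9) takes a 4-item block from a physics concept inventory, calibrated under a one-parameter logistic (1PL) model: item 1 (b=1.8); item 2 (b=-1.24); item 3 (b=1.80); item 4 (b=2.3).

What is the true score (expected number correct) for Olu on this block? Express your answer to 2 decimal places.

0.75

P(θ) = 1 / (1 + exp(−(θ − b)))
P_1 = 1/(1+e^{2.7000}) = 0.0630
P_2 = 1/(1+e^{-0.3400}) = 0.5842
P_3 = 1/(1+e^{2.7000}) = 0.0630
P_4 = 1/(1+e^{3.2000}) = 0.0392
E[score] = 0.0630 + 0.5842 + 0.0630 + 0.0392 = 0.7493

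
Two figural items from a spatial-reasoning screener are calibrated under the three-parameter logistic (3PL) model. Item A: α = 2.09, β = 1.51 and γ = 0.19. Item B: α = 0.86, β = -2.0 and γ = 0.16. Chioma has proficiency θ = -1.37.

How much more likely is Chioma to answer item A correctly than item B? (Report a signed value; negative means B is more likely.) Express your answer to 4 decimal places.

-0.4991

P(θ) = γ + (1 − γ) · 1 / (1 + exp(−α(θ − β)))
P_A = 0.1920
P_B = 0.6911
P_A − P_B = -0.4991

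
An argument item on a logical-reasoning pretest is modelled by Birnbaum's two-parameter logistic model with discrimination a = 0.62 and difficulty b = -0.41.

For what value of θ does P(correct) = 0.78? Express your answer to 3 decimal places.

P(θ) = 1 / (1 + exp(−a(θ − b)))
logit = ln(0.7800/0.2200) = 1.2657
θ = b + logit/(a) = -0.41 + 1.2657/0.6200 = 1.6314

1.631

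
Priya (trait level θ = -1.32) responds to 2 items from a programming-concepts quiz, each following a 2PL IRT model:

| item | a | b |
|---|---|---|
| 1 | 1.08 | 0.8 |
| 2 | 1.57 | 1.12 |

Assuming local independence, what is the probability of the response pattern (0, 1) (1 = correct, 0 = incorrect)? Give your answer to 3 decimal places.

P(θ) = 1 / (1 + exp(−a(θ − b)))
P_1 = 1/(1+e^{2.2896}) = 0.0920
P_2 = 1/(1+e^{3.8308}) = 0.0212
L = (1−P_1) × P_2 = 0.9080 × 0.0212 = 0.01928

0.019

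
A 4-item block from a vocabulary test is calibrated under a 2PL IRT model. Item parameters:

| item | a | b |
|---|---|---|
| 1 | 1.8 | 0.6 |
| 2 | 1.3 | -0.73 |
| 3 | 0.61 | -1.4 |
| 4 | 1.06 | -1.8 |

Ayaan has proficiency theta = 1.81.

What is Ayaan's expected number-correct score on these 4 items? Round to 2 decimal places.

P(theta) = 1 / (1 + exp(−a(theta − b)))
P_1 = 1/(1+e^{-2.1780}) = 0.8983
P_2 = 1/(1+e^{-3.3020}) = 0.9645
P_3 = 1/(1+e^{-1.9581}) = 0.8763
P_4 = 1/(1+e^{-3.8266}) = 0.9787
E[score] = 0.8983 + 0.9645 + 0.8763 + 0.9787 = 3.7178

3.72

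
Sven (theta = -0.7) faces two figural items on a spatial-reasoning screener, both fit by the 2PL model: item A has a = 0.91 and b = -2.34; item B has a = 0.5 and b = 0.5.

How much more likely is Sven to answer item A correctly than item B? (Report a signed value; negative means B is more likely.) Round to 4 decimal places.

0.4621

P(theta) = 1 / (1 + exp(−a(theta − b)))
P_A = 0.8164
P_B = 0.3543
P_A − P_B = 0.4621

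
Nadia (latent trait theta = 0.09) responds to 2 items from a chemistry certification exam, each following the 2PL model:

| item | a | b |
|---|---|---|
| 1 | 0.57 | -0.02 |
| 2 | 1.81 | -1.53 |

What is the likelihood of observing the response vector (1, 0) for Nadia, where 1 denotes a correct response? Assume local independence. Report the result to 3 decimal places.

P(theta) = 1 / (1 + exp(−a(theta − b)))
P_1 = 1/(1+e^{-0.0627}) = 0.5157
P_2 = 1/(1+e^{-2.9322}) = 0.9494
L = P_1 × (1−P_2) = 0.5157 × 0.0506 = 0.02608

0.026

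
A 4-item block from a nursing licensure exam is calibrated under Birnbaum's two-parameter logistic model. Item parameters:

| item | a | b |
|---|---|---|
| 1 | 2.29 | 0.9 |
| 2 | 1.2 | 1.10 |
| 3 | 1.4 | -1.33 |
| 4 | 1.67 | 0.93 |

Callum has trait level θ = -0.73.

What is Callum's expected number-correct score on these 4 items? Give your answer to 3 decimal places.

0.881

P(θ) = 1 / (1 + exp(−a(θ − b)))
P_1 = 1/(1+e^{3.7327}) = 0.0234
P_2 = 1/(1+e^{2.1960}) = 0.1001
P_3 = 1/(1+e^{-0.8400}) = 0.6985
P_4 = 1/(1+e^{2.7722}) = 0.0588
E[score] = 0.0234 + 0.1001 + 0.6985 + 0.0588 = 0.8808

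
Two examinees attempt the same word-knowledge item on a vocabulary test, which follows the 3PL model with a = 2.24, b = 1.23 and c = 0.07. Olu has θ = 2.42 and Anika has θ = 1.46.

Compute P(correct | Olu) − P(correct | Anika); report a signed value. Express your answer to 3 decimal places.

P(θ) = c + (1 − c) · 1 / (1 + exp(−a(θ − b)))
P(Olu) = 0.9395  [exponent 2.6656]
P(Anika) = 0.6522  [exponent 0.5152]
Difference = 0.9395 − 0.6522 = 0.2873

0.287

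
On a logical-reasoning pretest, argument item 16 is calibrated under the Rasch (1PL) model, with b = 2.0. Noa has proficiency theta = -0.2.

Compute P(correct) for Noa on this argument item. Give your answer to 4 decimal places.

0.0998

P(theta) = 1 / (1 + exp(−(theta − b)))
Exponent: (-0.2 − 2.0) = -2.2000
1/(1 + e^{2.2000}) = 0.0998
P = 0.0998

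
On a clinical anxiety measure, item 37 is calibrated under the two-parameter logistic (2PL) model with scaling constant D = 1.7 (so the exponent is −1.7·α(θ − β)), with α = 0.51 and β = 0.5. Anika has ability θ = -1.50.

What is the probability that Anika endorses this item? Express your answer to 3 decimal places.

0.150

P(θ) = 1 / (1 + exp(−D·α(θ − β)))
Exponent: 1.7 × 0.51 × (-1.50 − 0.5) = -1.7340
1/(1 + e^{1.7340}) = 0.1501
P = 0.1501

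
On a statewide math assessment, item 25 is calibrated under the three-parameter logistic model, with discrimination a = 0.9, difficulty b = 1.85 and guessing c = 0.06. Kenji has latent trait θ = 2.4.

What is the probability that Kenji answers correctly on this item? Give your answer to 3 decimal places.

P(θ) = c + (1 − c) · 1 / (1 + exp(−a(θ − b)))
Exponent: 0.9 × (2.4 − 1.85) = 0.4950
1/(1 + e^{-0.4950}) = 0.6213
P = 0.06 + 0.94 × 0.6213 = 0.6440

0.644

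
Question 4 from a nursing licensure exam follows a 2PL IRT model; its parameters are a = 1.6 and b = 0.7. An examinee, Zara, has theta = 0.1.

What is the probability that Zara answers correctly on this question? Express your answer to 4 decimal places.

P(theta) = 1 / (1 + exp(−a(theta − b)))
Exponent: 1.6 × (0.1 − 0.7) = -0.9600
1/(1 + e^{0.9600}) = 0.2769

0.2769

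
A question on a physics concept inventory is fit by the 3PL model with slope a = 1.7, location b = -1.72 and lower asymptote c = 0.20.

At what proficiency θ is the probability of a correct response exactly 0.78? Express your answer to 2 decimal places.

P(θ) = c + (1 − c) · 1 / (1 + exp(−a(θ − b)))
Remove guessing floor: (0.78 − 0.20)/(1 − 0.20) = 0.7250
logit = ln(0.7250/0.2750) = 0.9694
θ = b + logit/(a) = -1.72 + 0.9694/1.7000 = -1.1498

-1.15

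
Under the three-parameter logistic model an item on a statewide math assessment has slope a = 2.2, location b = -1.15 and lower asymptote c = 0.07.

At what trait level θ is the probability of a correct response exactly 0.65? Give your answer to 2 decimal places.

P(θ) = c + (1 − c) · 1 / (1 + exp(−a(θ − b)))
Remove guessing floor: (0.65 − 0.07)/(1 − 0.07) = 0.6237
logit = ln(0.6237/0.3763) = 0.5051
θ = b + logit/(a) = -1.15 + 0.5051/2.2000 = -0.9204

-0.92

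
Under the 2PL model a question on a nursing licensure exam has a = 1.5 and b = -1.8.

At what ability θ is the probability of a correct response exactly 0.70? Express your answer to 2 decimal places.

P(θ) = 1 / (1 + exp(−a(θ − b)))
logit = ln(0.7000/0.3000) = 0.8473
θ = b + logit/(a) = -1.8 + 0.8473/1.5000 = -1.2351

-1.24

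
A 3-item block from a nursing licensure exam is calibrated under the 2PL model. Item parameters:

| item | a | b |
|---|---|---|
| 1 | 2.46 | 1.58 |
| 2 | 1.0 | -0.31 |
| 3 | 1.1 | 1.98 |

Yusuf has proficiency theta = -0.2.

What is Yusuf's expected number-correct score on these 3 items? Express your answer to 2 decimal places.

P(theta) = 1 / (1 + exp(−a(theta − b)))
P_1 = 1/(1+e^{4.3788}) = 0.0124
P_2 = 1/(1+e^{-0.1100}) = 0.5275
P_3 = 1/(1+e^{2.3980}) = 0.0833
E[score] = 0.0124 + 0.5275 + 0.0833 = 0.6232

0.62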